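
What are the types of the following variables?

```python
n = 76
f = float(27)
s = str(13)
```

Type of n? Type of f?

n is int; f is float

int, float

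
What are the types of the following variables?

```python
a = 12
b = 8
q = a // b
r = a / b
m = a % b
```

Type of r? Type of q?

int / int returns float; int // int returns int

float, int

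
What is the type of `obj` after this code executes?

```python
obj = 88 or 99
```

'or' returns the first truthy value (88, which is int)

int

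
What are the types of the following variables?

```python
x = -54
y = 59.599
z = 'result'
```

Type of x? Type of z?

x is int; z is str

int, str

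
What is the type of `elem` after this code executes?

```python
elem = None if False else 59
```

Ternary: condition is False, else branch (59) taken → int

int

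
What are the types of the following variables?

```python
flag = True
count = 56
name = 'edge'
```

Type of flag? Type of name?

flag is bool; name is str

bool, str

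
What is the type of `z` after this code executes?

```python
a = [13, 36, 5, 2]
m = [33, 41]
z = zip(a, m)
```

zip() returns a zip iterator object

zip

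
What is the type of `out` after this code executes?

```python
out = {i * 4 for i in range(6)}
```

A set comprehension {expr for x in iterable} produces a set

set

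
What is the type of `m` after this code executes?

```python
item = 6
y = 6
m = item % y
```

int % int returns int (6 % 6 = 0)

int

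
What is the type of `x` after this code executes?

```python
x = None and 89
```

'and' returns first falsy value (None)

NoneType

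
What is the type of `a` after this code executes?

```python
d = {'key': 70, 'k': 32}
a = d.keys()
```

.keys() returns a dict_keys view object

dict_keys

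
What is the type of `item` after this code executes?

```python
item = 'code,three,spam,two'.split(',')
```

str.split() returns list

list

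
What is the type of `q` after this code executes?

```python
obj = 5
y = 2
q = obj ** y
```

int ** positive int returns int (5 ** 2 = 25)

int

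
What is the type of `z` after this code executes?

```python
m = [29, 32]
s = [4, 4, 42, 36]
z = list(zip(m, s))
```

list(zip(...)) returns a list of tuples

list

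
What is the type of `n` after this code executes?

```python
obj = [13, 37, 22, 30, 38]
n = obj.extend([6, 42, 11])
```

list.extend() returns None

NoneType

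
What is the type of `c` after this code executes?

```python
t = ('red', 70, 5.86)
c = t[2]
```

Index 2 of tuple is 5.86 which is float

float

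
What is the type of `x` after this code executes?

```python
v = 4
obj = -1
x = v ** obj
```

int ** negative int returns float

float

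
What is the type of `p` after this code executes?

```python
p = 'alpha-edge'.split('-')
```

str.split() returns list

list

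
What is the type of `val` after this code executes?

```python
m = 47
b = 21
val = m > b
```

Comparison operators return bool

bool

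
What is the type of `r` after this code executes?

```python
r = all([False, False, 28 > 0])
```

all() returns bool

bool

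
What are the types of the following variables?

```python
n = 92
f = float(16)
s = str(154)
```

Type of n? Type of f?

n is int; f is float

int, float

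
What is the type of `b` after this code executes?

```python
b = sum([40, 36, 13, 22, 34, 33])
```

sum() of ints returns int

int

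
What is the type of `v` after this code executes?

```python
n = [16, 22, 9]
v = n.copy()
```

list.copy() returns list

list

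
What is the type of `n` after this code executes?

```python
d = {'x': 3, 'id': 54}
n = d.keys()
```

.keys() returns a dict_keys view object

dict_keys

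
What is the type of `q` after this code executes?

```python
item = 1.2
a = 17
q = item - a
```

float - int returns float (1.2 - 17 = -15.8)

float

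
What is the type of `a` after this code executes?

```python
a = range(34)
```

range() returns a range object

range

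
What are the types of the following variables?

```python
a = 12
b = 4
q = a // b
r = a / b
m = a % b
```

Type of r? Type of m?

int / int returns float; int % int returns int

float, int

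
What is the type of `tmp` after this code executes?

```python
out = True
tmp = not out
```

'not' always returns bool

bool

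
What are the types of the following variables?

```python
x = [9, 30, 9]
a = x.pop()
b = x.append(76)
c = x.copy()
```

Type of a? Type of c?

list.pop() returns the element (int); list.copy() returns list

int, list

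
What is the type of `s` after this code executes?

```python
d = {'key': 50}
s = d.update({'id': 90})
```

dict.update() returns None

NoneType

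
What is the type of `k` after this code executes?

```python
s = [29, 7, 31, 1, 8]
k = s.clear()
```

list.clear() returns None

NoneType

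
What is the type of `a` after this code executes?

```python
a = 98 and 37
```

'and' returns the last value when all truthy (37, which is int)

int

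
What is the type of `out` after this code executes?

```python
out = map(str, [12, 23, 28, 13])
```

map() returns a map iterator object

map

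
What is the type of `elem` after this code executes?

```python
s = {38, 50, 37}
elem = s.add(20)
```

set.add() returns None (mutates in place)

NoneType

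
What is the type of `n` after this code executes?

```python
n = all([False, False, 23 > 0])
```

all() returns bool

bool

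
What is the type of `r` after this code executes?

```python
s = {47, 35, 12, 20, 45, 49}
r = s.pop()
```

Popping from a set of ints returns int

int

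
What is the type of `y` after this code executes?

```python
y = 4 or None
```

'or' returns first truthy value (4, int)

int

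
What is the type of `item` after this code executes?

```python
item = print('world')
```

print() returns None

NoneType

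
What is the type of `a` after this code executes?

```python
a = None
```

None has type NoneType

NoneType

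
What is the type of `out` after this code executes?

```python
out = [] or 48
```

'or' returns first truthy value (48, which is int)

int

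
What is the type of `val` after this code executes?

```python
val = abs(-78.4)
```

abs() of float returns float

float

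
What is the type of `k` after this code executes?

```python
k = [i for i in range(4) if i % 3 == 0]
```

A list comprehension [...] produces a list

list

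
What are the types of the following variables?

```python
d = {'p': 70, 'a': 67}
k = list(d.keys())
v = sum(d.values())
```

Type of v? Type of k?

sum of int values returns int; list(...) returns list

int, list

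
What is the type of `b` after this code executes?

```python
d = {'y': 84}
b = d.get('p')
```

dict.get() returns None when key 'p' is not found and no default given

NoneType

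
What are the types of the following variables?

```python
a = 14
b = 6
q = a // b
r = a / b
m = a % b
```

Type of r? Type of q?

int / int returns float; int // int returns int

float, int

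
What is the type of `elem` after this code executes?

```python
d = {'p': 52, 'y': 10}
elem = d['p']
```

Accessing dict[str, int] with key 'p' returns int value 52

int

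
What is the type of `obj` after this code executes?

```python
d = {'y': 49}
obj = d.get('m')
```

dict.get() returns None when key 'm' is not found and no default given

NoneType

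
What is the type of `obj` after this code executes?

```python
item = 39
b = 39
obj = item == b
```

Equality comparison returns bool

bool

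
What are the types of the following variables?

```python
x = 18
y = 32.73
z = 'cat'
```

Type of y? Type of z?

y is float; z is str

float, str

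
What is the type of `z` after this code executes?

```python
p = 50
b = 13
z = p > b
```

Comparison operators return bool

bool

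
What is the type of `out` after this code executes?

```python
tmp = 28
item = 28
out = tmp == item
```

Equality comparison returns bool

bool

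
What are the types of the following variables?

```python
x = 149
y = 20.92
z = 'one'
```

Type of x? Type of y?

x is int; y is float

int, float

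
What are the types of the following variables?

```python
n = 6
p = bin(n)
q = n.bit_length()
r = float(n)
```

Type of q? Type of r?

int.bit_length() returns int; float() returns float

int, float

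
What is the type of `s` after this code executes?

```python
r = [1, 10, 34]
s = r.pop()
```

list.pop() returns the popped element (int here)

int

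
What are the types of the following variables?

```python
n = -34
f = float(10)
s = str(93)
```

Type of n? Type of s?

n is int; s is str

int, str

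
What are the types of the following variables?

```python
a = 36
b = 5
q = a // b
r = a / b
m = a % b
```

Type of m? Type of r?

int % int returns int; int / int returns float

int, float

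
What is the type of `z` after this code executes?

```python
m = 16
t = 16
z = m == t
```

Equality comparison returns bool

bool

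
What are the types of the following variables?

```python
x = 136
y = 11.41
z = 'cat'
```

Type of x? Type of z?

x is int; z is str

int, str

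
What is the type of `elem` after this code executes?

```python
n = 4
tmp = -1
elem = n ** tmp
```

int ** negative int returns float

float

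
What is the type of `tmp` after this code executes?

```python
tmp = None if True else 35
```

Ternary: condition is True, if branch (None) taken → NoneType

NoneType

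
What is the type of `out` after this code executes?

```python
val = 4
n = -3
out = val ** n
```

int ** negative int returns float

float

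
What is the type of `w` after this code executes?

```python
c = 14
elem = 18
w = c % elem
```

int % int returns int (14 % 18 = 14)

int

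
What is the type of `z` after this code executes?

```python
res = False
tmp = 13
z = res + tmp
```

bool + int returns int (False is 0, so 0 + 13 = 13)

int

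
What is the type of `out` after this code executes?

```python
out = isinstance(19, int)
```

isinstance() returns bool

bool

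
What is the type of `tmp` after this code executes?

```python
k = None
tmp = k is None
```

'is' comparison returns bool

bool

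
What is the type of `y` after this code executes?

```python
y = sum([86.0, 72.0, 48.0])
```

sum() of floats returns float

float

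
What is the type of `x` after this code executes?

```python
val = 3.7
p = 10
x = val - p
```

float - int returns float (3.7 - 10 = -6.3)

float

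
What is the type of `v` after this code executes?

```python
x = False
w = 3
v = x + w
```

bool + int returns int (False is 0, so 0 + 3 = 3)

int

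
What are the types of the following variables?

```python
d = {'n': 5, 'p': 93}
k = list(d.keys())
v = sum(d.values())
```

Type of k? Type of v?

list(...) returns list; sum of int values returns int

list, int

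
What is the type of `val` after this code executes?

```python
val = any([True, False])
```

any() returns bool

bool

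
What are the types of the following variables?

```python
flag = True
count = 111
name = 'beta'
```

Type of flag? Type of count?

flag is bool; count is int

bool, int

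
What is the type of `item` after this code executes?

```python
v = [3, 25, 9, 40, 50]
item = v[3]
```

Indexing a list of ints returns int (v[3] = 40)

int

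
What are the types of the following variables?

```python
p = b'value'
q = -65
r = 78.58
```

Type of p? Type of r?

p is bytes; r is float

bytes, float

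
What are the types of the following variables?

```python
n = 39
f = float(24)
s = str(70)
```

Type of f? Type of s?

f is float; s is str

float, str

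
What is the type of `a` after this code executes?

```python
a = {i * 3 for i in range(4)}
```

A set comprehension {expr for x in iterable} produces a set

set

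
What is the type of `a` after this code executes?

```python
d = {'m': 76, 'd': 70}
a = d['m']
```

Accessing dict[str, int] with key 'm' returns int value 76

int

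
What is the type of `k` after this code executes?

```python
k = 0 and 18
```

'and' returns the first falsy value (0, which is int)

int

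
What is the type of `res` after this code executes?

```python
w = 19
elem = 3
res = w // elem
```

int // int returns int (19 // 3 = 6)

int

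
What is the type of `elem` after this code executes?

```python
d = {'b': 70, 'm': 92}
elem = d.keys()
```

.keys() returns a dict_keys view object

dict_keys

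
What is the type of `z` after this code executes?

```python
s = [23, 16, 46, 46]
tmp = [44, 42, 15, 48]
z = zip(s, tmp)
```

zip() returns a zip iterator object

zip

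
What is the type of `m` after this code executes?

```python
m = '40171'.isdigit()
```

str.isdigit() returns bool

bool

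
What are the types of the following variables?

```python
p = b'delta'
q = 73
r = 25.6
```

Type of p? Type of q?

p is bytes; q is int

bytes, int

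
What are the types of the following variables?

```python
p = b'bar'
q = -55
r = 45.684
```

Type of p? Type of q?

p is bytes; q is int

bytes, int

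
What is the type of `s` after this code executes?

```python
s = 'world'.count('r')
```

str.count() returns int

int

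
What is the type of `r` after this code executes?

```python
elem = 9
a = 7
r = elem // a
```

int // int returns int (9 // 7 = 1)

int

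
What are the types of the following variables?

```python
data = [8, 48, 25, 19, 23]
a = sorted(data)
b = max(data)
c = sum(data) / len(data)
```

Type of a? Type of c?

sorted() returns list; int / int returns float

list, float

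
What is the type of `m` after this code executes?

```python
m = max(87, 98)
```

max() of ints returns int

int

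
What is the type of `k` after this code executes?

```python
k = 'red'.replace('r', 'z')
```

str.replace() returns str

str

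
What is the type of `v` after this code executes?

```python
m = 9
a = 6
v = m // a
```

int // int returns int (9 // 6 = 1)

int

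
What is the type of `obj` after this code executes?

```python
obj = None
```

None has type NoneType

NoneType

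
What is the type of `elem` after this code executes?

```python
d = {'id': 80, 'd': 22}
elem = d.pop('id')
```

dict.pop() returns the value (int)

int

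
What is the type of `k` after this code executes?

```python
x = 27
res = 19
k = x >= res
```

Comparison operators return bool

bool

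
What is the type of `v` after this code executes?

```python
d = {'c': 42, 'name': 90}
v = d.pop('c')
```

dict.pop() returns the value (int)

int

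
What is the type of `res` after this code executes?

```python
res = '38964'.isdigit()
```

str.isdigit() returns bool

bool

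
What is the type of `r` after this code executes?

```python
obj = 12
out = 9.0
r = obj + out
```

int + float returns float (12 + 9.0 = 21.0)

float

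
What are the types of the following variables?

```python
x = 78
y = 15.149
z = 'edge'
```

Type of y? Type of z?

y is float; z is str

float, str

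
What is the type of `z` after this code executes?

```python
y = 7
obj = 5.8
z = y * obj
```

int * float returns float (7 * 5.8 = 40.6)

float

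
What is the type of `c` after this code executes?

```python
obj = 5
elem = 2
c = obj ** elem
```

int ** positive int returns int (5 ** 2 = 25)

int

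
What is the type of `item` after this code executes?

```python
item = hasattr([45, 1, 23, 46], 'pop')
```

hasattr() returns bool

bool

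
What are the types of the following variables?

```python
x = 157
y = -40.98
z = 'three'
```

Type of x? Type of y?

x is int; y is float

int, float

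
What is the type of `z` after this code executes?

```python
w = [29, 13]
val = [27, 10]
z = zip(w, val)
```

zip() returns a zip iterator object

zip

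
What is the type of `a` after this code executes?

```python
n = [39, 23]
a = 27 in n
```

'in' operator returns bool

bool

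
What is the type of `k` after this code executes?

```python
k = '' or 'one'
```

'or' returns first truthy value ('one', which is str)

str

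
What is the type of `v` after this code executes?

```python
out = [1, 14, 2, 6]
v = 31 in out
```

'in' operator returns bool

bool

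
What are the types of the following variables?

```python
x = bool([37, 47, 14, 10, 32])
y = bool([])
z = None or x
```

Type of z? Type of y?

None or <bool> returns the bool; bool() returns bool

bool, bool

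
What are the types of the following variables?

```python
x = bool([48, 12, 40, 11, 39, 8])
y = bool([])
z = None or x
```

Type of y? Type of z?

bool() returns bool; None or <bool> returns the bool

bool, bool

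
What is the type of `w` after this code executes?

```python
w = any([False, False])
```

any() returns bool

bool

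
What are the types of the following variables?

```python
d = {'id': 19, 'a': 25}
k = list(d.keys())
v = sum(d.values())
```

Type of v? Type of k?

sum of int values returns int; list(...) returns list

int, list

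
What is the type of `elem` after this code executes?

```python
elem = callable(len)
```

callable() returns bool

bool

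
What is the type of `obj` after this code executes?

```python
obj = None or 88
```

'or' with None returns the other value (88, int)

int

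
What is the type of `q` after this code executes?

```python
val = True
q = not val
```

'not' always returns bool

bool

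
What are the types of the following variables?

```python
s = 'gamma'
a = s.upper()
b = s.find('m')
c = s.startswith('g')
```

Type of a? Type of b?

str.upper() returns str; str.find() returns int

str, int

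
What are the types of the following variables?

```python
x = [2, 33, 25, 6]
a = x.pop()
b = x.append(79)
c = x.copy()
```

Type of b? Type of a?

list.append() returns None; list.pop() returns the element (int)

NoneType, int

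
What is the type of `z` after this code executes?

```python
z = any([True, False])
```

any() returns bool

bool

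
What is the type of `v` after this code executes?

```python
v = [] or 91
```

'or' returns first truthy value (91, which is int)

int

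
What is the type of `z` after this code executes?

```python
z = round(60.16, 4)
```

round() with ndigits arg returns float

float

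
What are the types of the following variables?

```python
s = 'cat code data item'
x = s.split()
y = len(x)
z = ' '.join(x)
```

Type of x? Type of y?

str.split() returns list; len() returns int

list, int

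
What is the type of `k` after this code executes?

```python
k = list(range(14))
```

list(range(...)) returns list

list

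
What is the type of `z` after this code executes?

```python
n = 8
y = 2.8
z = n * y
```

int * float returns float (8 * 2.8 = 22.4)

float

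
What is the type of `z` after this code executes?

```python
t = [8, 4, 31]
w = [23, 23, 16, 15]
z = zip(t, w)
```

zip() returns a zip iterator object

zip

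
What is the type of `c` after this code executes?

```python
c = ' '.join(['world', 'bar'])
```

str.join() returns str

str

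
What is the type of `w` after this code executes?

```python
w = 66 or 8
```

'or' returns the first truthy value (66, which is int)

int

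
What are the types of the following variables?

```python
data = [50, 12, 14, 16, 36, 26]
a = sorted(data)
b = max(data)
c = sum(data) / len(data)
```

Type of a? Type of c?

sorted() returns list; int / int returns float

list, float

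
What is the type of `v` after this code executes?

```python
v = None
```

None has type NoneType

NoneType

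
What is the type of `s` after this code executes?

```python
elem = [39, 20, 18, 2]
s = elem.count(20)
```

list.count() returns int

int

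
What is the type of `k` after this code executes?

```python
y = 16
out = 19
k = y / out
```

int / int always returns float in Python 3 (16 / 19 = 0.842105)

float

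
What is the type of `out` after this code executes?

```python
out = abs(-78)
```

abs() of int returns int

int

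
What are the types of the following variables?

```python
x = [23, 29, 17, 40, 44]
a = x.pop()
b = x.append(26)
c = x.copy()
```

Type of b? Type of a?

list.append() returns None; list.pop() returns the element (int)

NoneType, int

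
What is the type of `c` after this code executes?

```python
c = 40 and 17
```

'and' returns the last value when all truthy (17, which is int)

int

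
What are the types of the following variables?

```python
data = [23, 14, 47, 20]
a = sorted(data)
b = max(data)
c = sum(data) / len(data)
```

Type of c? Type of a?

int / int returns float; sorted() returns list

float, list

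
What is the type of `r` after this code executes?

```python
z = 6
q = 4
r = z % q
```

int % int returns int (6 % 4 = 2)

int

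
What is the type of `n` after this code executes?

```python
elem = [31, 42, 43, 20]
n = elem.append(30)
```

list.append() returns None (mutates in place)

NoneType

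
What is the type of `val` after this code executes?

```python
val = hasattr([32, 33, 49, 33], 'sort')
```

hasattr() returns bool

bool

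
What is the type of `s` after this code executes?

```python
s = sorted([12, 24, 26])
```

sorted() always returns list

list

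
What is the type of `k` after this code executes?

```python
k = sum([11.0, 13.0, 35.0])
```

sum() of floats returns float

float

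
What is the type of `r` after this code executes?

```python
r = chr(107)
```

chr() returns str (single character)

str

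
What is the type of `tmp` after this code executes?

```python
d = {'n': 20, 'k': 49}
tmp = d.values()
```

.values() returns a dict_values view object

dict_values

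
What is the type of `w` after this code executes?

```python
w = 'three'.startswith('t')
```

str.startswith() returns bool

bool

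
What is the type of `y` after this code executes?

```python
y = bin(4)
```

bin() returns str representation

str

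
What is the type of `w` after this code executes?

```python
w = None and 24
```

'and' returns first falsy value (None)

NoneType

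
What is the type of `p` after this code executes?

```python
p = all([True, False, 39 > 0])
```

all() returns bool

bool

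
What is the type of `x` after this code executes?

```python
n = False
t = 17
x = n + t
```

bool + int returns int (False is 0, so 0 + 17 = 17)

int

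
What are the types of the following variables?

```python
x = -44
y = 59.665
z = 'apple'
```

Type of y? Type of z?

y is float; z is str

float, str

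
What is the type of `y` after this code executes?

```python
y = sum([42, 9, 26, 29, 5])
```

sum() of ints returns int

int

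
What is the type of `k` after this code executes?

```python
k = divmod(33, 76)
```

divmod() returns a tuple (quotient, remainder)

tuple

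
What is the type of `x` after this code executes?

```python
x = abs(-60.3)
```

abs() of float returns float

float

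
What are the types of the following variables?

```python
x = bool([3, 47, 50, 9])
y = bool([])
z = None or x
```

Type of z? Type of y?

None or <bool> returns the bool; bool() returns bool

bool, bool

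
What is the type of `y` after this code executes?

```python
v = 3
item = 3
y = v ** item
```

int ** positive int returns int (3 ** 3 = 27)

int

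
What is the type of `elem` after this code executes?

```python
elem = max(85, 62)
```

max() of ints returns int

int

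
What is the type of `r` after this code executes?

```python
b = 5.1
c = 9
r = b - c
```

float - int returns float (5.1 - 9 = -3.9)

float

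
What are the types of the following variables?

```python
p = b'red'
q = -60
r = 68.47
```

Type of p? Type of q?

p is bytes; q is int

bytes, int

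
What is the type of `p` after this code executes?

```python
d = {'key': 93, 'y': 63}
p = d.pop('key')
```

dict.pop() returns the value (int)

int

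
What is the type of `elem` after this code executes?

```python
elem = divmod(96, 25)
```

divmod() returns a tuple (quotient, remainder)

tuple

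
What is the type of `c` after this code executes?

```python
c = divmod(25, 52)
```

divmod() returns a tuple (quotient, remainder)

tuple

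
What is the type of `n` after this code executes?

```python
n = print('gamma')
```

print() returns None

NoneType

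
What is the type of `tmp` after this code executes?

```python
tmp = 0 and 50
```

'and' returns the first falsy value (0, which is int)

int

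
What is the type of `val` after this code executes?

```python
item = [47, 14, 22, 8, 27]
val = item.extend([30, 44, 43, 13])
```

list.extend() returns None

NoneType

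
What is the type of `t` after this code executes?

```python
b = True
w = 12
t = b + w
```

bool + int returns int (True is 1, so 1 + 12 = 13)

int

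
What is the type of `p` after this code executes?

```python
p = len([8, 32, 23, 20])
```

len() always returns int

int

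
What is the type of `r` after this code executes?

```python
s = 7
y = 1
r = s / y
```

int / int always returns float in Python 3 (7 / 1 = 7)

float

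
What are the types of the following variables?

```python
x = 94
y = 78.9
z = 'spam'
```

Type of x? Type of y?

x is int; y is float

int, float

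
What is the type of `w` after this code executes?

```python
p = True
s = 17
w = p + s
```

bool + int returns int (True is 1, so 1 + 17 = 18)

int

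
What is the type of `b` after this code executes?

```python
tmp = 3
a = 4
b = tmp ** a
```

int ** positive int returns int (3 ** 4 = 81)

int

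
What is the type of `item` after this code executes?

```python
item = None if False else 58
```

Ternary: condition is False, else branch (58) taken → int

int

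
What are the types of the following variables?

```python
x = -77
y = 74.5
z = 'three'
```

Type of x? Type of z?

x is int; z is str

int, str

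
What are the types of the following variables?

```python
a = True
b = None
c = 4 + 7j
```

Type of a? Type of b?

a is bool; b is NoneType

bool, NoneType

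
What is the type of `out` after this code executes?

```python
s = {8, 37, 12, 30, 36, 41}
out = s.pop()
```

Popping from a set of ints returns int

int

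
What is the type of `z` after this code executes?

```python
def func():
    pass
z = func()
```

A function with no return statement returns None

NoneType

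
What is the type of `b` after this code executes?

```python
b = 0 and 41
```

'and' returns the first falsy value (0, which is int)

int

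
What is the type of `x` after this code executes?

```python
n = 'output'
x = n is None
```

'is' comparison returns bool

bool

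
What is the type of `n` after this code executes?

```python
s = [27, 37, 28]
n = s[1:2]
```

Slicing a list always returns a list

list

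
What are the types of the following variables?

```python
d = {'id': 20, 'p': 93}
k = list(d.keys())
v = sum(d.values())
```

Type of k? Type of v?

list(...) returns list; sum of int values returns int

list, int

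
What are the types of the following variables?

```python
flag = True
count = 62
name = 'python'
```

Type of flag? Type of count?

flag is bool; count is int

bool, int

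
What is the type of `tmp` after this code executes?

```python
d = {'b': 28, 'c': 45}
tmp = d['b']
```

Accessing dict[str, int] with key 'b' returns int value 28

int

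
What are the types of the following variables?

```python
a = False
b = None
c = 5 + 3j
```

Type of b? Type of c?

b is NoneType; c is complex

NoneType, complex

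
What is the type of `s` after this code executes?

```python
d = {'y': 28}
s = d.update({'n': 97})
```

dict.update() returns None

NoneType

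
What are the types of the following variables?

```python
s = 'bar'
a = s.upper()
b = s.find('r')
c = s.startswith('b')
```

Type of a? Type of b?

str.upper() returns str; str.find() returns int

str, int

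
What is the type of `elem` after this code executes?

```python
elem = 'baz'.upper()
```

str.upper() returns str

str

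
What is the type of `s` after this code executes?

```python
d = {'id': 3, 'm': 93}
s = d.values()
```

.values() returns a dict_values view object

dict_values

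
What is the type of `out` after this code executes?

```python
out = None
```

None has type NoneType

NoneType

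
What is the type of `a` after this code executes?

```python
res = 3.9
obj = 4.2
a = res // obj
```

float // float returns float (floor division preserves float type)

float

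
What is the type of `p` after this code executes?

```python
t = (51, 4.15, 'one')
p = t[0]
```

Index 0 of tuple is 51 which is int

int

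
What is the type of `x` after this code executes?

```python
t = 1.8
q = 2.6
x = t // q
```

float // float returns float (floor division preserves float type)

float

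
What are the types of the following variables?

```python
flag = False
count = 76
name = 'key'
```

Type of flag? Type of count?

flag is bool; count is int

bool, int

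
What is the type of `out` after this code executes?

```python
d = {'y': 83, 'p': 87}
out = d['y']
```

Accessing dict[str, int] with key 'y' returns int value 83

int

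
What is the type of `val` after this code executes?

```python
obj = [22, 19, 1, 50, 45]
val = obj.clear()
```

list.clear() returns None

NoneType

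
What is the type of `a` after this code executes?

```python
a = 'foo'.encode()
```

str.encode() returns bytes

bytes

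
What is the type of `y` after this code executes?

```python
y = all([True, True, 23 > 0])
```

all() returns bool

bool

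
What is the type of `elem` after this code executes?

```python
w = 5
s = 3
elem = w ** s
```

int ** positive int returns int (5 ** 3 = 125)

int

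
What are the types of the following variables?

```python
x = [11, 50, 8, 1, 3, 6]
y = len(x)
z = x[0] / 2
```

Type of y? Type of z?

len() returns int; int / int returns float

int, float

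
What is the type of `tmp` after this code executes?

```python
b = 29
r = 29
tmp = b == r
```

Equality comparison returns bool

bool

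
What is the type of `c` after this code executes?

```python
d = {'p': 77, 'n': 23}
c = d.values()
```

.values() returns a dict_values view object

dict_values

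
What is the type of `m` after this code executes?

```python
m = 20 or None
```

'or' returns first truthy value (20, int)

int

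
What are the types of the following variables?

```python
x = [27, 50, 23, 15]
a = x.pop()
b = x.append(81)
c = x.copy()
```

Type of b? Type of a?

list.append() returns None; list.pop() returns the element (int)

NoneType, int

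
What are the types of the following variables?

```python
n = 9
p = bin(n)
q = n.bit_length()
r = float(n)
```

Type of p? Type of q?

bin() returns str; int.bit_length() returns int

str, int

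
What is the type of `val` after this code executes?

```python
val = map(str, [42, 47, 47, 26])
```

map() returns a map iterator object

map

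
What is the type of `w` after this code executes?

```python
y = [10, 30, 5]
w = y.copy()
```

list.copy() returns list

list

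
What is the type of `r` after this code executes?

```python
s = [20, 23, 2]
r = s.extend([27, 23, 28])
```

list.extend() returns None

NoneType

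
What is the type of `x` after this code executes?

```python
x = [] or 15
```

'or' returns first truthy value (15, which is int)

int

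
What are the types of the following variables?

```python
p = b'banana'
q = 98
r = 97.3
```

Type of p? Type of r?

p is bytes; r is float

bytes, float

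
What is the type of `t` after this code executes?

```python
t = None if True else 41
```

Ternary: condition is True, if branch (None) taken → NoneType

NoneType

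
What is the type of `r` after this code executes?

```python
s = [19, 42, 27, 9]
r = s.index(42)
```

list.index() returns int

int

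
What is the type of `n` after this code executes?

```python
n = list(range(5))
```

list(range(...)) returns list

list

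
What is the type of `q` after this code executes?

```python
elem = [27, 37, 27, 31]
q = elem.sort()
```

list.sort() returns None (sorts in place)

NoneType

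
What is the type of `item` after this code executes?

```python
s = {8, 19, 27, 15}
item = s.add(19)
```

set.add() returns None (mutates in place)

NoneType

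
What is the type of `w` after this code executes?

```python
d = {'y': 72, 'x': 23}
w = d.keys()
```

.keys() returns a dict_keys view object

dict_keys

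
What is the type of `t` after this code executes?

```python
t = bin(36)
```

bin() returns str representation

str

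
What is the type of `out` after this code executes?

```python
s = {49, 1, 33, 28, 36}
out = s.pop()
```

Popping from a set of ints returns int

int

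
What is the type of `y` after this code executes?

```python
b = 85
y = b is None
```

'is' comparison returns bool

bool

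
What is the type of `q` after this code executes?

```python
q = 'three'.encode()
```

str.encode() returns bytes

bytes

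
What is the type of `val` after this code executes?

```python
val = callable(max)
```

callable() returns bool

bool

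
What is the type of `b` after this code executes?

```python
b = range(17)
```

range() returns a range object

range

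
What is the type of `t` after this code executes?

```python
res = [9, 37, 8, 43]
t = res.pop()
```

list.pop() returns the popped element (int here)

int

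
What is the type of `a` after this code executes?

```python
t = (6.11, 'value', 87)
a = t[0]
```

Index 0 of tuple is 6.11 which is float

float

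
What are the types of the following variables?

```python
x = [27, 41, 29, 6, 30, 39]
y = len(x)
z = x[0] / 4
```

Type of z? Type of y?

int / int returns float; len() returns int

float, int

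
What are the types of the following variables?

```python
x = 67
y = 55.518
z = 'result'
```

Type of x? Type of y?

x is int; y is float

int, float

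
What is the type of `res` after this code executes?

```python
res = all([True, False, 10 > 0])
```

all() returns bool

bool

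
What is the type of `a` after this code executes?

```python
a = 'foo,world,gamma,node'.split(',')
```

str.split() returns list

list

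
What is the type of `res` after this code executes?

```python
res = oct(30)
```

oct() returns str representation

str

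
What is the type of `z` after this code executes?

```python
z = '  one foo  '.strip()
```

str.strip() returns str

str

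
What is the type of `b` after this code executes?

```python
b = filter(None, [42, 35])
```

filter() returns a filter iterator object

filter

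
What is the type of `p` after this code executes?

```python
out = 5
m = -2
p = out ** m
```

int ** negative int returns float

float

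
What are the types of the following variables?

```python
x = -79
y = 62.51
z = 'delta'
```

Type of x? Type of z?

x is int; z is str

int, str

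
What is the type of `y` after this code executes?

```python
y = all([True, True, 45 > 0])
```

all() returns bool

bool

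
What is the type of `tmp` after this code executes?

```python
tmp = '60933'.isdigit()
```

str.isdigit() returns bool

bool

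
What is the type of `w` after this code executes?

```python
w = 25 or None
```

'or' returns first truthy value (25, int)

int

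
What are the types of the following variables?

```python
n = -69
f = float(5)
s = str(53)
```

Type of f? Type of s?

f is float; s is str

float, str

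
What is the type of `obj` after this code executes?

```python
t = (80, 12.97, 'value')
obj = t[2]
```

Index 2 of tuple is 'value' which is str

str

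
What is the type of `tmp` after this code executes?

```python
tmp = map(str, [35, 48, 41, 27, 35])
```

map() returns a map iterator object

map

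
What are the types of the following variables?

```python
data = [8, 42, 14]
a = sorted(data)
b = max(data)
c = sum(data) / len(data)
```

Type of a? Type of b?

sorted() returns list; max of ints returns int

list, int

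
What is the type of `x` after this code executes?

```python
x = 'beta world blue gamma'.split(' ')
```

str.split() returns list

list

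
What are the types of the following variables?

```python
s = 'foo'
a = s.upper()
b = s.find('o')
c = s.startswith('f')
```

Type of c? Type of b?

str.startswith() returns bool; str.find() returns int

bool, int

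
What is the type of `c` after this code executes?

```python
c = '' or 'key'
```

'or' returns first truthy value ('key', which is str)

str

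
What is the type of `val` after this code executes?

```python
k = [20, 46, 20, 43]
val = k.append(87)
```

list.append() returns None (mutates in place)

NoneType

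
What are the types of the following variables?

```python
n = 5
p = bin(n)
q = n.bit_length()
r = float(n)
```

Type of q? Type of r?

int.bit_length() returns int; float() returns float

int, float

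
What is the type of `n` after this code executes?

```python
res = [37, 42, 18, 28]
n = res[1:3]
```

Slicing a list always returns a list

list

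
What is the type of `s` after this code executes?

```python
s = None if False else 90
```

Ternary: condition is False, else branch (90) taken → int

int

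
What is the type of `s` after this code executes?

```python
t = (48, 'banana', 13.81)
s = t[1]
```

Index 1 of tuple is 'banana' which is str

str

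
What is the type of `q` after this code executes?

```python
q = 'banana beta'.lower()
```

str.lower() returns str

str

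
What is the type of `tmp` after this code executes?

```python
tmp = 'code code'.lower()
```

str.lower() returns str

str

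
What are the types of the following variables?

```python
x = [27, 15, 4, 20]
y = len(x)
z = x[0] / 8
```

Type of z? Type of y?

int / int returns float; len() returns int

float, int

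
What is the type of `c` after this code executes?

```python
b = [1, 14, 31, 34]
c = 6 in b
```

'in' operator returns bool

bool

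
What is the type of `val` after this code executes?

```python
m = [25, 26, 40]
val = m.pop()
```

list.pop() returns the popped element (int here)

int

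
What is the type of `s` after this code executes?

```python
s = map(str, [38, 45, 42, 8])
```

map() returns a map iterator object

map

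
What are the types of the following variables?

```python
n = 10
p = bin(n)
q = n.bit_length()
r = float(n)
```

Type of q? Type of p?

int.bit_length() returns int; bin() returns str

int, str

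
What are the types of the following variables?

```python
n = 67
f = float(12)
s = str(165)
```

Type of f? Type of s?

f is float; s is str

float, str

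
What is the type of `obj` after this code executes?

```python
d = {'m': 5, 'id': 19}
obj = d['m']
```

Accessing dict[str, int] with key 'm' returns int value 5

int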